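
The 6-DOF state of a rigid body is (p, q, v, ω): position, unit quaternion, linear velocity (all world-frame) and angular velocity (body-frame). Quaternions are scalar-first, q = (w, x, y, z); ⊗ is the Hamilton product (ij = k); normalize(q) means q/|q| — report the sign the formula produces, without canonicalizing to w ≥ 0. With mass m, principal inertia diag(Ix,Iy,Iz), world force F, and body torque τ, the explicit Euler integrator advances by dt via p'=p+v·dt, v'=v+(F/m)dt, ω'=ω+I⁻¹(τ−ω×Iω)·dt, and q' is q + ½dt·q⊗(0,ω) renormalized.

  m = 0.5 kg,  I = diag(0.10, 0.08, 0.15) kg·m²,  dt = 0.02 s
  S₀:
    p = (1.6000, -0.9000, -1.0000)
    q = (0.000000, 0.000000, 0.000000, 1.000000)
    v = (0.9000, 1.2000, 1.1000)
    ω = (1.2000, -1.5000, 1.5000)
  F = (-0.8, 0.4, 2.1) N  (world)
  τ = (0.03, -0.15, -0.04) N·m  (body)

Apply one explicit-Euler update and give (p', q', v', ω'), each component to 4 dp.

gyro term ω×Iω = (-0.1575, -0.0900, 0.0360)
α = I⁻¹(τ − ω×Iω) = (1.8750, -0.7500, -0.5067)
ω + α·dt = (1.2375, -1.5150, 1.4899)
2q̇ = q⊗(0,ω) = (-1.5000000, 1.5000000, 1.2000000, 0.0000000)
q' = normalize(q + ½dt·q⊗(0,ω)) = (-0.0150, 0.0150, 0.0120, 0.9997)
p' = p + v·dt = (1.6180, -0.8760, -0.9780)
v' = v + a·dt = (0.8680, 1.2160, 1.1840)

p' = (1.6180, -0.8760, -0.9780)
q' = (-0.0150, 0.0150, 0.0120, 0.9997)
v' = (0.8680, 1.2160, 1.1840)
ω' = (1.2375, -1.5150, 1.4899)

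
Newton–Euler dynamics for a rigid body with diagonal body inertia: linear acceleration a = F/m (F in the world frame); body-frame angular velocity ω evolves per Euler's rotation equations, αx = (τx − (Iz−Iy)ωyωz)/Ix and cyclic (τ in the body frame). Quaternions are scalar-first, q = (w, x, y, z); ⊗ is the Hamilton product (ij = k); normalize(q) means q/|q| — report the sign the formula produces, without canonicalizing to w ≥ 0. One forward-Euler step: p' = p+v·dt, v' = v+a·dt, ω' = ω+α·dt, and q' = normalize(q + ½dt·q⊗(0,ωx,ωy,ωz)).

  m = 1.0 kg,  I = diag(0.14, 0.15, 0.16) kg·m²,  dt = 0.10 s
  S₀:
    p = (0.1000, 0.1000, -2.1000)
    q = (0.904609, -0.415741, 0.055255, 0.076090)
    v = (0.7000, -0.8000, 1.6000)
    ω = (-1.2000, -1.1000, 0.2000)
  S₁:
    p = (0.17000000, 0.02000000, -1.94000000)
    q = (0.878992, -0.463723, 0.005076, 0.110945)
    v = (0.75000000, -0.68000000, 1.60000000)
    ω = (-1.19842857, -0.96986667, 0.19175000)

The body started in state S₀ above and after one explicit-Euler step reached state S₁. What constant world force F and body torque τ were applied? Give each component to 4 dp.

Δv = v₁−v₀ = (0.05000000, 0.12000000, 0.00000000)
m·(v₁−v₀)/dt = (0.5000, 1.2000, 0.0000)
rate change Δω = (0.00157143, 0.13013333, -0.00825000)
I·α + gyro = (0.0000, 0.2000, 0.0000)

F = (0.5000, 1.2000, 0.0000)
τ = (0.0000, 0.2000, 0.0000)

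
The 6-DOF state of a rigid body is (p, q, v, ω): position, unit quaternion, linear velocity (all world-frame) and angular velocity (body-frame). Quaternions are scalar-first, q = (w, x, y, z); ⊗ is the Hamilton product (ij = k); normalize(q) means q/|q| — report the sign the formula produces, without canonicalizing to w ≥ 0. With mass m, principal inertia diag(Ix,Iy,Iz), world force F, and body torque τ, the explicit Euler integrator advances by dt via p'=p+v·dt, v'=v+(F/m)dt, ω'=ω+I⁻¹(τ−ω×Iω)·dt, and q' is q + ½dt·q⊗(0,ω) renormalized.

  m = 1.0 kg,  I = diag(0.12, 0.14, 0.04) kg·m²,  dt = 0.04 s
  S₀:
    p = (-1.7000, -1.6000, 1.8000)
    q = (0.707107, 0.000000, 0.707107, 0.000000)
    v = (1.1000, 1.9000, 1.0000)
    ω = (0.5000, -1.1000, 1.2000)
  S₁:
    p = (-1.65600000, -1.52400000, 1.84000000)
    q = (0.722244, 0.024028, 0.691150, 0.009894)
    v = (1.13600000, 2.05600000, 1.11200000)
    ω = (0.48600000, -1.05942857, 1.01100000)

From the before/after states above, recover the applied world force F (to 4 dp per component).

F = (0.9000, 3.9000, 2.8000)

velocity change Δv = (0.03600000, 0.15600000, 0.11200000)
applied force F = (0.9000, 3.9000, 2.8000)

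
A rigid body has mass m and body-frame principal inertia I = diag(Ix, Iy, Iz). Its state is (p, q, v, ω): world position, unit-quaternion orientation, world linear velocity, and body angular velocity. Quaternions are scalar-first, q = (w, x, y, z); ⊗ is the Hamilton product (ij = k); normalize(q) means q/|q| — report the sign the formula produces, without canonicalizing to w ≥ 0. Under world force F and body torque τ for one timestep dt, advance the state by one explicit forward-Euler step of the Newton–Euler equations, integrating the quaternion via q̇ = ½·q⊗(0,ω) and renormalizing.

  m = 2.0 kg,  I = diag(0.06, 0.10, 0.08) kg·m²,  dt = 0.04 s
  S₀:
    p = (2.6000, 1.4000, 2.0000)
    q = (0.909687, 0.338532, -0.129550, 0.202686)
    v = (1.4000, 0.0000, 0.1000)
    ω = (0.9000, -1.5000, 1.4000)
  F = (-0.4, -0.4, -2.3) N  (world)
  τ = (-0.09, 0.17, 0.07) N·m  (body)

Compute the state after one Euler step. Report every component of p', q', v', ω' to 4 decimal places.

precession coupling ω×(Iω) = (0.0420, -0.0252, -0.0540)
angular accel α = (-2.2000, 1.9520, 1.5500)
ω' = ω + α·dt = (0.8120, -1.4219, 1.4620)
q⊗(0,ω) = (-0.7827642, 0.9413773, -1.6560579, 0.8823588)
q + ½dt·q⊗(0,ω), renormalized = (0.8931, 0.3570, -0.1625, 0.2201)
linear accel F/m = (-0.2000, -0.2000, -1.1500)
p' = p + v·dt = (2.6560, 1.4000, 2.0040)
new velocity v' = (1.3920, -0.0080, 0.0540)

p' = (2.6560, 1.4000, 2.0040)
q' = (0.8931, 0.3570, -0.1625, 0.2201)
v' = (1.3920, -0.0080, 0.0540)
ω' = (0.8120, -1.4219, 1.4620)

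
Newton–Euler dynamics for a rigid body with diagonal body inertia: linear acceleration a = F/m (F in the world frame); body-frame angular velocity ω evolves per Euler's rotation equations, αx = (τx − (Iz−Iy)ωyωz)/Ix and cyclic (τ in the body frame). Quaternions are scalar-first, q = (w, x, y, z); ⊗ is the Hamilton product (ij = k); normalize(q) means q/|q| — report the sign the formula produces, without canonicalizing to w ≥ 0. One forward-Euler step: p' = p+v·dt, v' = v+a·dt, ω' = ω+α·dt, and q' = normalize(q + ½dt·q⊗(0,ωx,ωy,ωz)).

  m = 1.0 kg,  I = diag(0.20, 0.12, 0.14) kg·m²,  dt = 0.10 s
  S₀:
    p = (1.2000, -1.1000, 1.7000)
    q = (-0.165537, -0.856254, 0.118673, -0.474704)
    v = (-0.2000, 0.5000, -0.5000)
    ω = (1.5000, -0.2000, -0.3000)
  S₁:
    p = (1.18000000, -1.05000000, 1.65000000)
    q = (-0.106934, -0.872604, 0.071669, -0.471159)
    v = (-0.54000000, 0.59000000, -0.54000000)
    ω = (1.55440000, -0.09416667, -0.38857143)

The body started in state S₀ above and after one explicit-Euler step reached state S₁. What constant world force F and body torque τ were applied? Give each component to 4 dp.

F = (-3.4000, 0.9000, -0.4000)
τ = (0.1100, 0.1000, -0.1000)

velocity change Δv = (-0.34000000, 0.09000000, -0.04000000)
m·(v₁−v₀)/dt = (-3.4000, 0.9000, -0.4000)
rate change Δω = (0.05440000, 0.10583333, -0.08857143)
precession coupling = (0.0012, -0.0270, 0.0240)
τ = I·(Δω/dt) + ω₀×(Iω₀) = (0.1100, 0.1000, -0.1000)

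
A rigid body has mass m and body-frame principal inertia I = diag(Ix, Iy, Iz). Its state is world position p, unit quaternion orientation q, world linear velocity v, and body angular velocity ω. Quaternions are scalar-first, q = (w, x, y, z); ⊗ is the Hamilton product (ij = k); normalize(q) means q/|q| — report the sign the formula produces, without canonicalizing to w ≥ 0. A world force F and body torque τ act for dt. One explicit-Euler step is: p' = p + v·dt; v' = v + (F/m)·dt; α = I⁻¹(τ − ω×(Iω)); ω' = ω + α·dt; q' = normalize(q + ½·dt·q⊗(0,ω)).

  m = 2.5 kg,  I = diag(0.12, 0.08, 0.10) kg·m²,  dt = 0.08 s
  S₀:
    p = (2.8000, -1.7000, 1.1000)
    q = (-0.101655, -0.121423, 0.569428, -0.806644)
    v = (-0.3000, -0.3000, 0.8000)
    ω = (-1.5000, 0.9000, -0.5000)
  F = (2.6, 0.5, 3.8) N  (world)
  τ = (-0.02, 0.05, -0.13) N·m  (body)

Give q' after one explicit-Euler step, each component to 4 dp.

q' = (-0.1452, -0.0974, 0.6101, -0.7728)

2q̇ = q⊗(0,ω) = (-1.0979417, 0.5937481, 1.0577650, 0.7956888)
q + ½dt·q⊗(0,ω), renormalized = (-0.1452, -0.0974, 0.6101, -0.7728)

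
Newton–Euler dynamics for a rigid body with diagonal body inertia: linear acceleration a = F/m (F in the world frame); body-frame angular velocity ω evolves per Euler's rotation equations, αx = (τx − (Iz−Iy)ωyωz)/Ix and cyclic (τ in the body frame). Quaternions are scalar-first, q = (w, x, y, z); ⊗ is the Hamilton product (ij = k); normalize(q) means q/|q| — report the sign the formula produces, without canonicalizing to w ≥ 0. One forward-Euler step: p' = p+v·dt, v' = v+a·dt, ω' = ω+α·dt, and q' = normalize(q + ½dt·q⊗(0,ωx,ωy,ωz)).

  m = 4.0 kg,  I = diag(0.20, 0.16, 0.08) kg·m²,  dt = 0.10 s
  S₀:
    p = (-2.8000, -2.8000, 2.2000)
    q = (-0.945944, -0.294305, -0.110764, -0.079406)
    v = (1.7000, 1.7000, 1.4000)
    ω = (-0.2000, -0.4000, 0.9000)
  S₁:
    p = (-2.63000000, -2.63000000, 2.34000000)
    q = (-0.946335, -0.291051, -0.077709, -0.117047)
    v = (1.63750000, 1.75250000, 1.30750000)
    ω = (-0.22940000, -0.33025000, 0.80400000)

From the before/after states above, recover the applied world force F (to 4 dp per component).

v₁ − v₀ = (-0.06250000, 0.05250000, -0.09250000)
F = m·Δv/dt = (-2.5000, 2.1000, -3.7000)

F = (-2.5000, 2.1000, -3.7000)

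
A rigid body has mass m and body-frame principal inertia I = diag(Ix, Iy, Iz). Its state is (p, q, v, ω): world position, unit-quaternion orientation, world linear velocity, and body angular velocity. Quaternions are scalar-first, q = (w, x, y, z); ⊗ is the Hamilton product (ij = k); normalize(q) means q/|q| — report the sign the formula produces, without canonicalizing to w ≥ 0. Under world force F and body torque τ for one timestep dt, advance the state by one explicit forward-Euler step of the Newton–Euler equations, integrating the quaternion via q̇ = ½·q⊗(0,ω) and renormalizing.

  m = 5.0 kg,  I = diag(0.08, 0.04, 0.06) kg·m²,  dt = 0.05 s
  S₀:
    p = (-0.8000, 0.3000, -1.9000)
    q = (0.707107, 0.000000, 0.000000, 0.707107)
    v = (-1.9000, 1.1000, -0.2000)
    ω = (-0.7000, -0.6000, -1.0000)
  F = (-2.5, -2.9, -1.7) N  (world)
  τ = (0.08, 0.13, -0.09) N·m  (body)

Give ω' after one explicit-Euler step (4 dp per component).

ω' = (-0.6575, -0.4550, -1.0610)

ω×(Iω) gyroscopic = (0.0120, 0.0140, -0.0168)
angular accel α = (0.8500, 2.9000, -1.2200)
new body rate ω' = (-0.6575, -0.4550, -1.0610)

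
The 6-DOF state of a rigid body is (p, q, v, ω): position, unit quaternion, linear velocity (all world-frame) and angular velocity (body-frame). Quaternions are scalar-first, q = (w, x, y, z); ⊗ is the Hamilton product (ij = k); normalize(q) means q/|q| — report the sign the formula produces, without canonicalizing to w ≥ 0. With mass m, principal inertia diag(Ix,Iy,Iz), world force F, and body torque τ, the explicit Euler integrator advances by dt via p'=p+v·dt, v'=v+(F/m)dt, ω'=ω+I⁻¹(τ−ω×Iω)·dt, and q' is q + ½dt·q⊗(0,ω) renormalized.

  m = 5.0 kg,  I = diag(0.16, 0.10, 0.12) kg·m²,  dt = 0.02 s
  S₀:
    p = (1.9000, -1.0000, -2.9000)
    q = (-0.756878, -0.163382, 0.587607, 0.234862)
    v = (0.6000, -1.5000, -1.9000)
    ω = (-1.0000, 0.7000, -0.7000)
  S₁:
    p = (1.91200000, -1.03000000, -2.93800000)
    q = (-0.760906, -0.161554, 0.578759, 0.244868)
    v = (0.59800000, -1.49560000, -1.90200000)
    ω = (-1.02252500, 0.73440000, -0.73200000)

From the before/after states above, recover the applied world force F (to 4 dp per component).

velocity change Δv = (-0.00200000, 0.00440000, -0.00200000)
m·(v₁−v₀)/dt = (-0.5000, 1.1000, -0.5000)

F = (-0.5000, 1.1000, -0.5000)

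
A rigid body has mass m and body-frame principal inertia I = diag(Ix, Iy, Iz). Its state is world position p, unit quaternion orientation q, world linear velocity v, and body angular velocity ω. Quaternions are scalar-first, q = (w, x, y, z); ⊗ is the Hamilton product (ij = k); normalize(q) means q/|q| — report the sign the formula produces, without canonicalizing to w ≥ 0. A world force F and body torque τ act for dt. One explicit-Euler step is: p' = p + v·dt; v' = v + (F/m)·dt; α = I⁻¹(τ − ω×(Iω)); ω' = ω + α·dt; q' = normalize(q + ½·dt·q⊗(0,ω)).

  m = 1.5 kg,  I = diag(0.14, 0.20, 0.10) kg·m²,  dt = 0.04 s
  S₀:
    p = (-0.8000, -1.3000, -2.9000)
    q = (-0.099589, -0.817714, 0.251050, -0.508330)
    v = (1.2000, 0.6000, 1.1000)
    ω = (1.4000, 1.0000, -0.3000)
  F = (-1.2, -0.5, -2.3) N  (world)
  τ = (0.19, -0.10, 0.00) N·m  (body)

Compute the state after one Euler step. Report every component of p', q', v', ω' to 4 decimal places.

ω×(Iω) gyroscopic = (0.0300, -0.0168, 0.0840)
(τ − ω×Iω)/I = (1.1429, -0.4160, -0.8400)
new body rate ω' = (1.4457, 0.9834, -0.3336)
Hamilton product q⊗(0,ω) = (0.7412506, 0.2935904, -1.0565652, -1.1393073)
q' = normalize(q + ½dt·q⊗(0,ω)) = (-0.0847, -0.8113, 0.2298, -0.5308)
a = (-0.8000, -0.3333, -1.5333)
p + v·dt = (-0.7520, -1.2760, -2.8560)
new velocity v' = (1.1680, 0.5867, 1.0387)

p' = (-0.7520, -1.2760, -2.8560)
q' = (-0.0847, -0.8113, 0.2298, -0.5308)
v' = (1.1680, 0.5867, 1.0387)
ω' = (1.4457, 0.9834, -0.3336)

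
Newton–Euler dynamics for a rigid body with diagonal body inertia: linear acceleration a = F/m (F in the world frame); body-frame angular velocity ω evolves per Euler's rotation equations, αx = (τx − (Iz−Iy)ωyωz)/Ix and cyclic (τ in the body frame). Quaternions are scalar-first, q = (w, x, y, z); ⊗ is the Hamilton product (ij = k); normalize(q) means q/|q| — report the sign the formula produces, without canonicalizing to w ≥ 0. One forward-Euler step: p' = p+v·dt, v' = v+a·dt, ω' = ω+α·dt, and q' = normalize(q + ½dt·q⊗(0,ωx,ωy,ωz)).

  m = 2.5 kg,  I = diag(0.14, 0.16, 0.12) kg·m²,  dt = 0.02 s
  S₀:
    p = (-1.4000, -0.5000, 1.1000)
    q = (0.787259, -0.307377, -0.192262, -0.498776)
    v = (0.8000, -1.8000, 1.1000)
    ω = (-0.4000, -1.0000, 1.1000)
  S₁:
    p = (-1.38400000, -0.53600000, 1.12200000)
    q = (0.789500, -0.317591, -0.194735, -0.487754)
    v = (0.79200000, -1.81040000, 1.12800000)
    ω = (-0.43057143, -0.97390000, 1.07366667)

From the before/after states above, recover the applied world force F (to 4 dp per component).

Δv = v₁−v₀ = (-0.00800000, -0.01040000, 0.02800000)
F = m·Δv/dt = (-1.0000, -1.3000, 3.5000)

F = (-1.0000, -1.3000, 3.5000)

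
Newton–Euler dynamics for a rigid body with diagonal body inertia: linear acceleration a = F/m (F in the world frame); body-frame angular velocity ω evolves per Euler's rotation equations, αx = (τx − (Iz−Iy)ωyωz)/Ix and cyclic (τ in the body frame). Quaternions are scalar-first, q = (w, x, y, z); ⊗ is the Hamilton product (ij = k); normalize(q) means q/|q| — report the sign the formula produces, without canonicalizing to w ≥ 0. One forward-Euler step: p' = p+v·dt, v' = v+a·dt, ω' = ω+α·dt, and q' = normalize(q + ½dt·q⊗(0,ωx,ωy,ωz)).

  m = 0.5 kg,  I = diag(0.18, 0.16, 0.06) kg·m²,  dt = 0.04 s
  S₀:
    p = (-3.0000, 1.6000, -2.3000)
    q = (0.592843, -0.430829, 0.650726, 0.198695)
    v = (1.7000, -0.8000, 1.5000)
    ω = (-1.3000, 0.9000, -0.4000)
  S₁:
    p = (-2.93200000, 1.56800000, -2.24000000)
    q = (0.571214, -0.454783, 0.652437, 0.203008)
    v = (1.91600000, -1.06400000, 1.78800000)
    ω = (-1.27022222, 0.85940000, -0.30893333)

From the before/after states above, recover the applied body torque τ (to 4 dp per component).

τ = (0.1700, -0.1000, 0.1600)

rate change Δω = (0.02977778, -0.04060000, 0.09106667)
applied torque τ = (0.1700, -0.1000, 0.1600)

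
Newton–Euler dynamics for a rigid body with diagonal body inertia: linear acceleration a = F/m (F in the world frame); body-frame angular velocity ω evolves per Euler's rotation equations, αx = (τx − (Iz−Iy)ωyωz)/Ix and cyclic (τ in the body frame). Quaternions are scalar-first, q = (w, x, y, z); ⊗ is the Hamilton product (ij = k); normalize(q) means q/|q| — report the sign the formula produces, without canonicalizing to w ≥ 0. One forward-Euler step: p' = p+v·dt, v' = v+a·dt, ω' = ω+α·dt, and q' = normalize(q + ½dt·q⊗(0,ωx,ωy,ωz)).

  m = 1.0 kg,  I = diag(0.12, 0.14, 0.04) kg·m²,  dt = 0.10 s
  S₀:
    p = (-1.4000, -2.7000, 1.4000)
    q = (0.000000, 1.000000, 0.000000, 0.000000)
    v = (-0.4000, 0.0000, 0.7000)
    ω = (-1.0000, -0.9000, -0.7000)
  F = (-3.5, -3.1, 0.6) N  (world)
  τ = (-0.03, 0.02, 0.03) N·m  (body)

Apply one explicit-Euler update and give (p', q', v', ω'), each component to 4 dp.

ω×(Iω) gyroscopic = (-0.0630, 0.0560, 0.0180)
(τ − ω×Iω)/I = (0.2750, -0.2571, 0.3000)
new body rate ω' = (-0.9725, -0.9257, -0.6700)
q⊗(0,ω) = (1.0000000, 0.0000000, 0.7000000, -0.9000000)
updated quaternion q' = (0.0499, 0.9971, 0.0349, -0.0449)
new position p' = (-1.4400, -2.7000, 1.4700)
v + (F/m)dt = (-0.7500, -0.3100, 0.7600)

p' = (-1.4400, -2.7000, 1.4700)
q' = (0.0499, 0.9971, 0.0349, -0.0449)
v' = (-0.7500, -0.3100, 0.7600)
ω' = (-0.9725, -0.9257, -0.6700)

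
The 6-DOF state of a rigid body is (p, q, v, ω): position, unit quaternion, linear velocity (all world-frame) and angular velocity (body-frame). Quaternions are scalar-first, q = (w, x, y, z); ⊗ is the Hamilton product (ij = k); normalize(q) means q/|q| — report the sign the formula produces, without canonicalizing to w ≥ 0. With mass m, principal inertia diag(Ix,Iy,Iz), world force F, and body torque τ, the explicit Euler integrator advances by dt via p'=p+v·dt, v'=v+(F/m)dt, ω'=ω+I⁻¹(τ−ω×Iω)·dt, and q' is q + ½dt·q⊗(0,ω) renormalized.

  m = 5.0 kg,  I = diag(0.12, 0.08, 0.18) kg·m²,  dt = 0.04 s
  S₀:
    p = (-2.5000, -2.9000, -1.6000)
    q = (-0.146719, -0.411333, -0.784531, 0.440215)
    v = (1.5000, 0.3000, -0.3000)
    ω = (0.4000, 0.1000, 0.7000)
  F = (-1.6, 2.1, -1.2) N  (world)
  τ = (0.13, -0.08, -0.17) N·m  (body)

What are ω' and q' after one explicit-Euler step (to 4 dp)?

ω' = (0.4410, 0.0684, 0.6626)
q' = (-0.1480, -0.4243, -0.7754, 0.4436)

α = I⁻¹(τ − ω×Iω) = (1.0250, -0.7900, -0.9356)
ω + α·dt = (0.4410, 0.0684, 0.6626)
q⊗(0,ω) = (-0.0651642, -0.6518808, 0.4493472, 0.1699758)
updated quaternion q' = (-0.1480, -0.4243, -0.7754, 0.4436)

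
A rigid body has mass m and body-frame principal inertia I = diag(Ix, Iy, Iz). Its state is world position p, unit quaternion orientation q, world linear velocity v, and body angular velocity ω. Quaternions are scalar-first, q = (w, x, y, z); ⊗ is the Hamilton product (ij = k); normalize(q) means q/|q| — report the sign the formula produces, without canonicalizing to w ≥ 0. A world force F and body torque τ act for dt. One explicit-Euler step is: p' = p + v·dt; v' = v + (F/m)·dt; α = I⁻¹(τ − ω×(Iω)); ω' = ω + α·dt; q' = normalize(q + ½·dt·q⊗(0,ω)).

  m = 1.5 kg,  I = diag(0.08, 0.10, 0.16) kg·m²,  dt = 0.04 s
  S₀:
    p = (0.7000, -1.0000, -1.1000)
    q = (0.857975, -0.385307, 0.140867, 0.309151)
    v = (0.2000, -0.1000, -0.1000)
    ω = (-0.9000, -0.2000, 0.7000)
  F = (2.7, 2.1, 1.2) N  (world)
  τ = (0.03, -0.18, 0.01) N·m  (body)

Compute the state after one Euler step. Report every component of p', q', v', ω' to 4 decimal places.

p' = p + v·dt = (0.7080, -1.0040, -1.1040)
v + (F/m)dt = (0.2720, -0.0440, -0.0680)
gyro term ω×Iω = (-0.0084, 0.0504, 0.0036)
angular accel α = (0.4800, -2.3040, 0.0400)
ω + α·dt = (-0.8808, -0.2922, 0.7016)
q⊗(0,ω) = (-0.5350086, -0.6117404, -0.1801160, 0.8044242)
q' = normalize(q + ½dt·q⊗(0,ω)) = (0.8470, -0.3974, 0.1372, 0.3252)

p' = (0.7080, -1.0040, -1.1040)
q' = (0.8470, -0.3974, 0.1372, 0.3252)
v' = (0.2720, -0.0440, -0.0680)
ω' = (-0.8808, -0.2922, 0.7016)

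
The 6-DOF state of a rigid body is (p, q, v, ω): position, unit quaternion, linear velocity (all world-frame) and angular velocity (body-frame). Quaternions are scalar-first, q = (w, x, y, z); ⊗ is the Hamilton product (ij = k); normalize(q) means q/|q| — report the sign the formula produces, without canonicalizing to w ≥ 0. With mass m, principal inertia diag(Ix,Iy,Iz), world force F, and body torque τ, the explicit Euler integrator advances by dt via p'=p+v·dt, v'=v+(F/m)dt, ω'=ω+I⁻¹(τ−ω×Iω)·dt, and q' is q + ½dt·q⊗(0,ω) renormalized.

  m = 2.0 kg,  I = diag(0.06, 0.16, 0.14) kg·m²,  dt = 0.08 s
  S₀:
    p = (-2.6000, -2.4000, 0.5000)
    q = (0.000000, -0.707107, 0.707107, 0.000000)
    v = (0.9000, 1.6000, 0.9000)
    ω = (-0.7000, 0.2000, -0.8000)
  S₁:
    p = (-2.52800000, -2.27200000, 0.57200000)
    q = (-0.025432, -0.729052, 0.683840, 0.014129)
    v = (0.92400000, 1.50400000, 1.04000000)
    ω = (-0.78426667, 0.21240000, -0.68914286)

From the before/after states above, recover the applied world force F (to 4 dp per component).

velocity change Δv = (0.02400000, -0.09600000, 0.14000000)
m·(v₁−v₀)/dt = (0.6000, -2.4000, 3.5000)

F = (0.6000, -2.4000, 3.5000)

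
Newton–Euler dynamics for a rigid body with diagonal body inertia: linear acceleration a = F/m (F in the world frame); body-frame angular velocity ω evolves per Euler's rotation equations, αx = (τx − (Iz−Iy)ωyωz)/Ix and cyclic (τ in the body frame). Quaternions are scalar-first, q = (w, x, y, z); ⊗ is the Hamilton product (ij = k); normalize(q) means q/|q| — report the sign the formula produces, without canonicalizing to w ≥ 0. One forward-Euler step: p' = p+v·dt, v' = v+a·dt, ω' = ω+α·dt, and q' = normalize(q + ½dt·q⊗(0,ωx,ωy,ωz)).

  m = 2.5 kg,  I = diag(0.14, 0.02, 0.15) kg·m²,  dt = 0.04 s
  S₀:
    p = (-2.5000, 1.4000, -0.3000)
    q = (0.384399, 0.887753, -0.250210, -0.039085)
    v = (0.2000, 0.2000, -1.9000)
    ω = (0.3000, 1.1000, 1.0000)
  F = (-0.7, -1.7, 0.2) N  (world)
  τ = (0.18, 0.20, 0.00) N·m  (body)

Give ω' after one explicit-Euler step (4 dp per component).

α = I⁻¹(τ − ω×Iω) = (0.2643, 10.1500, 0.2640)
new body rate ω' = (0.3106, 1.5060, 1.0106)

ω' = (0.3106, 1.5060, 1.0106)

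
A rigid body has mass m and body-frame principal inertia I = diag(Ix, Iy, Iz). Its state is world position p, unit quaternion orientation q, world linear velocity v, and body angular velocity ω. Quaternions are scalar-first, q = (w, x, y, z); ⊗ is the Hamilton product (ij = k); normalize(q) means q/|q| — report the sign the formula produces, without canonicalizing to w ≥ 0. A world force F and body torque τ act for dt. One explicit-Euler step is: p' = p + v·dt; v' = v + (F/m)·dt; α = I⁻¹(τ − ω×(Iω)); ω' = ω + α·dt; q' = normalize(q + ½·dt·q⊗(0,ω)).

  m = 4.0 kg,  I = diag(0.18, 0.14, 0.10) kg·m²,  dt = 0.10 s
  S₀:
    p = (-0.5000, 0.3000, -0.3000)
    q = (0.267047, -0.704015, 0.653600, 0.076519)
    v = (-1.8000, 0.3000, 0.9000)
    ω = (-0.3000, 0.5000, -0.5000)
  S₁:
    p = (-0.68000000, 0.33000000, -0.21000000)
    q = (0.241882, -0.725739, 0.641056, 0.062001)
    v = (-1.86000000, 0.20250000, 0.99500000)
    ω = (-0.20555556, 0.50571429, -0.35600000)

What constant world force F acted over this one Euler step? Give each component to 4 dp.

Δv = v₁−v₀ = (-0.06000000, -0.09750000, 0.09500000)
F = m·Δv/dt = (-2.4000, -3.9000, 3.8000)

F = (-2.4000, -3.9000, 3.8000)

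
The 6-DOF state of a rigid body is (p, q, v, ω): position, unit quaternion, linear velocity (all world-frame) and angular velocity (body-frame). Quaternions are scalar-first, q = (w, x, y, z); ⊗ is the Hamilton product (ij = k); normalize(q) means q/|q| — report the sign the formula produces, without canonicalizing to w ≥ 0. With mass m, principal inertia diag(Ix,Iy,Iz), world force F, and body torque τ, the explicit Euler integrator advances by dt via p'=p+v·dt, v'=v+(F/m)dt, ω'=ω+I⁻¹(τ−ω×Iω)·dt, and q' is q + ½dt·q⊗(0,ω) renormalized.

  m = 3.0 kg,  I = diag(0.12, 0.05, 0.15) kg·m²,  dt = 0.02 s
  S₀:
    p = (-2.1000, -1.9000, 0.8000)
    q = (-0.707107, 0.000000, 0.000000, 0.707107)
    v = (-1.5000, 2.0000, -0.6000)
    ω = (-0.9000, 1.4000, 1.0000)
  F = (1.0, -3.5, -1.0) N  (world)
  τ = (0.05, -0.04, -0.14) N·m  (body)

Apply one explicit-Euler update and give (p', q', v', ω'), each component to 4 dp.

a = F/m = (0.3333, -1.1667, -0.3333)
p' = p + v·dt = (-2.1300, -1.8600, 0.7880)
v + (F/m)dt = (-1.4933, 1.9767, -0.6067)
ω×(Iω) gyroscopic = (0.1400, 0.0270, 0.0882)
α = I⁻¹(τ − ω×Iω) = (-0.7500, -1.3400, -1.5213)
new body rate ω' = (-0.9150, 1.3732, 0.9696)
Hamilton product q⊗(0,ω) = (-0.7071070, -0.3535535, -1.6263461, -0.7071070)
updated quaternion q' = (-0.7140, -0.0035, -0.0163, 0.6999)

p' = (-2.1300, -1.8600, 0.7880)
q' = (-0.7140, -0.0035, -0.0163, 0.6999)
v' = (-1.4933, 1.9767, -0.6067)
ω' = (-0.9150, 1.3732, 0.9696)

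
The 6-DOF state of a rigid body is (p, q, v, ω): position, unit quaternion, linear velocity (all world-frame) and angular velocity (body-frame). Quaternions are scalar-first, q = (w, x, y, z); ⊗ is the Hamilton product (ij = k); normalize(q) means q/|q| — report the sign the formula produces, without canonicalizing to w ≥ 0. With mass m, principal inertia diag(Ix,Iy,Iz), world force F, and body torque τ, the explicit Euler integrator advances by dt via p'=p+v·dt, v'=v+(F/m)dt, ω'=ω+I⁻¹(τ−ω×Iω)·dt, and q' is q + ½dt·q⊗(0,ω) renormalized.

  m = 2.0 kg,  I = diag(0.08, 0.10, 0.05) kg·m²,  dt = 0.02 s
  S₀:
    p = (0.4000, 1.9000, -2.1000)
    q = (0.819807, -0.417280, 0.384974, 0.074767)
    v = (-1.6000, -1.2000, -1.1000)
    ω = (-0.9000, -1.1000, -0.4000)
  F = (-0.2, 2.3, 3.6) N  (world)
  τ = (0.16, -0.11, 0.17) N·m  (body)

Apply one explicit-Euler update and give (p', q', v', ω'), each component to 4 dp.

p' = (0.3680, 1.8760, -2.1220)
q' = (0.8205, -0.4253, 0.3736, 0.0795)
v' = (-1.6020, -1.1770, -1.0640)
ω' = (-0.8545, -1.1242, -0.3399)

linear accel F/m = (-0.1000, 1.1500, 1.8000)
new position p' = (0.3680, 1.8760, -2.1220)
v + (F/m)dt = (-1.6020, -1.1770, -1.0640)
gyro term ω×Iω = (-0.0220, 0.0108, 0.0198)
angular accel α = (2.2750, -1.2080, 3.0040)
ω + α·dt = (-0.8545, -1.1242, -0.3399)
q⊗(0,ω) = (0.0778262, -0.8095722, -1.1359900, 0.4775618)
q + ½dt·q⊗(0,ω), renormalized = (0.8205, -0.4253, 0.3736, 0.0795)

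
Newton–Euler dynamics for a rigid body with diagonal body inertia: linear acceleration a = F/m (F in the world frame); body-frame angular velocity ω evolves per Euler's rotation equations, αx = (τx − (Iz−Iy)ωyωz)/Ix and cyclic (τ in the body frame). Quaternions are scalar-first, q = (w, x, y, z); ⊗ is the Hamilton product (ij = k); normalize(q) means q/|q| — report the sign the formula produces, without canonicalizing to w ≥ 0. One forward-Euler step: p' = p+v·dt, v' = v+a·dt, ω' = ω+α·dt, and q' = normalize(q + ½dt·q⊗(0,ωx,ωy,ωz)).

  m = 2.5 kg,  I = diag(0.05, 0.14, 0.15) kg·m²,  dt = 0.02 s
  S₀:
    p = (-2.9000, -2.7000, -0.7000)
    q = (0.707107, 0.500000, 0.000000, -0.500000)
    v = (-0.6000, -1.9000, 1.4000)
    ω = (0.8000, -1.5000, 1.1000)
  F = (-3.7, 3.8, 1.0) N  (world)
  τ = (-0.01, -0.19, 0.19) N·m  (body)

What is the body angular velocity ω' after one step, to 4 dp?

ω' = (0.8026, -1.5146, 1.1397)

ω×(Iω) gyroscopic = (-0.0165, -0.0880, -0.1080)
(τ − ω×Iω)/I = (0.1300, -0.7286, 1.9867)
ω + α·dt = (0.8026, -1.5146, 1.1397)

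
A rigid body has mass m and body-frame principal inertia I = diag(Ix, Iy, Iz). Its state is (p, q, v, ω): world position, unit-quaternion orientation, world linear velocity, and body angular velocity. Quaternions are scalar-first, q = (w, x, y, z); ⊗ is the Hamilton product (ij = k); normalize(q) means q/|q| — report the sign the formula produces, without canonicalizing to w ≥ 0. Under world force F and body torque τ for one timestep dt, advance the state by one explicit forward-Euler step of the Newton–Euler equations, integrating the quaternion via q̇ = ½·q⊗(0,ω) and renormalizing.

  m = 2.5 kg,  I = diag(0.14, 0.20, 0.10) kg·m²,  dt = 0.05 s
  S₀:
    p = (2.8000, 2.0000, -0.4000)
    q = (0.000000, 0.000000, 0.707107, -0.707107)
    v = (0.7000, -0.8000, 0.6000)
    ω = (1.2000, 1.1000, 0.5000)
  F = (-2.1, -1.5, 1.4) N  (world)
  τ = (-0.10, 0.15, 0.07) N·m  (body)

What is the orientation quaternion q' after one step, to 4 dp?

q' = (-0.0106, 0.0283, 0.6853, -0.7277)

q⊗(0,ω) = (-0.4242642, 1.1313712, -0.8485284, -0.8485284)
updated quaternion q' = (-0.0106, 0.0283, 0.6853, -0.7277)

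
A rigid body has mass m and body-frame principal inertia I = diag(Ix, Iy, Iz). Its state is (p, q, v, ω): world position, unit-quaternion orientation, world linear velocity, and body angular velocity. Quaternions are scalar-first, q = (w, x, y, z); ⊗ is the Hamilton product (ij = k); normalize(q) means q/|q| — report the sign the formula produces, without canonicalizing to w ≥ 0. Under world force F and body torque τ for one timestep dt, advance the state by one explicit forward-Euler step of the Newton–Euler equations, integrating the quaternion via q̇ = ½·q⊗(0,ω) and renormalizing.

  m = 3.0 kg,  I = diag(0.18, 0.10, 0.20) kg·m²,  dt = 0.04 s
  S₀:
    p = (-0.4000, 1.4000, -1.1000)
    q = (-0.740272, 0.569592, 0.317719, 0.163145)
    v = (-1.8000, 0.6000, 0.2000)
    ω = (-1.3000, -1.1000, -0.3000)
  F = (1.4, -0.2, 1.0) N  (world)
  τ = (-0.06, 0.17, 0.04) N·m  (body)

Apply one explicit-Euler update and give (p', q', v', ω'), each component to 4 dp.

p' = (-0.4720, 1.4240, -1.0920)
q' = (-0.7171, 0.5902, 0.3330, 0.1632)
v' = (-1.7813, 0.5973, 0.2133)
ω' = (-1.3207, -1.0289, -0.2691)

precession coupling ω×(Iω) = (0.0330, -0.0078, -0.1144)
(τ − ω×Iω)/I = (-0.5167, 1.7780, 0.7720)
ω' = ω + α·dt = (-1.3207, -1.0289, -0.2691)
2q̇ = q⊗(0,ω) = (1.1389040, 1.0464974, 0.7730883, 0.0085651)
q' = normalize(q + ½dt·q⊗(0,ω)) = (-0.7171, 0.5902, 0.3330, 0.1632)
new position p' = (-0.4720, 1.4240, -1.0920)
new velocity v' = (-1.7813, 0.5973, 0.2133)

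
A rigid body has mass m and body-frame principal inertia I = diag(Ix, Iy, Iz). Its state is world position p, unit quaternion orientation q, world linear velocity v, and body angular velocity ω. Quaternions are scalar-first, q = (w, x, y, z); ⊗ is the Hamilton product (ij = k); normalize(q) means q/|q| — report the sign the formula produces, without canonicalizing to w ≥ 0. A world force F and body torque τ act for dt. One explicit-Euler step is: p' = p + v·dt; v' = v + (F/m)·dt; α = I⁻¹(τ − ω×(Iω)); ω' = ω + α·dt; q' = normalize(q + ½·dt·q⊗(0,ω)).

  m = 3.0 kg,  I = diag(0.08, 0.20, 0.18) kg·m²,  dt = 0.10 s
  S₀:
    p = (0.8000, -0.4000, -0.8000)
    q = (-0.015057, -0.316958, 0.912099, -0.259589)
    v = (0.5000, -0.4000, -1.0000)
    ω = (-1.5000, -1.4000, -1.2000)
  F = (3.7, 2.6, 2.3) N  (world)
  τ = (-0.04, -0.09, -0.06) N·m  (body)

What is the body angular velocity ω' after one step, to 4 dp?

ω' = (-1.5080, -1.3550, -1.3733)

ω×(Iω) gyroscopic = (-0.0336, -0.1800, 0.2520)
α = I⁻¹(τ − ω×Iω) = (-0.0800, 0.4500, -1.7333)
new body rate ω' = (-1.5080, -1.3550, -1.3733)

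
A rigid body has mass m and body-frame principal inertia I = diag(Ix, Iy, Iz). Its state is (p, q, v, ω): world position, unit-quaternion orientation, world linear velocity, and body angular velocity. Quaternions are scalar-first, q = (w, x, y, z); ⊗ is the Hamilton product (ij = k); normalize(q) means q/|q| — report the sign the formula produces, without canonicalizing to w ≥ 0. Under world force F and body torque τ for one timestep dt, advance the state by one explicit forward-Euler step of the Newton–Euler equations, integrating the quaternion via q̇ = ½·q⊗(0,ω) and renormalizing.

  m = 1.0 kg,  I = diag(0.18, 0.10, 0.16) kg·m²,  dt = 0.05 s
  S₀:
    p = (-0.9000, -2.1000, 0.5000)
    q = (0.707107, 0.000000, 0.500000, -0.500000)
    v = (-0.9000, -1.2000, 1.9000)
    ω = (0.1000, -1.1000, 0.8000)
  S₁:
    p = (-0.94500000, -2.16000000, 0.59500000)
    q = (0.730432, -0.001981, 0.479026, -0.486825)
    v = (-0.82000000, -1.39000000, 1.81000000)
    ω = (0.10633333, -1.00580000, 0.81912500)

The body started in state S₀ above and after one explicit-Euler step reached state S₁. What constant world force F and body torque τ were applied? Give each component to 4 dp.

F = (1.6000, -3.8000, -1.8000)
τ = (-0.0300, 0.1900, 0.0700)

rate change Δω = (0.00633333, 0.09420000, 0.01912500)
precession coupling = (-0.0528, 0.0016, 0.0088)
I·α + gyro = (-0.0300, 0.1900, 0.0700)
velocity change Δv = (0.08000000, -0.19000000, -0.09000000)
F = m·Δv/dt = (1.6000, -3.8000, -1.8000)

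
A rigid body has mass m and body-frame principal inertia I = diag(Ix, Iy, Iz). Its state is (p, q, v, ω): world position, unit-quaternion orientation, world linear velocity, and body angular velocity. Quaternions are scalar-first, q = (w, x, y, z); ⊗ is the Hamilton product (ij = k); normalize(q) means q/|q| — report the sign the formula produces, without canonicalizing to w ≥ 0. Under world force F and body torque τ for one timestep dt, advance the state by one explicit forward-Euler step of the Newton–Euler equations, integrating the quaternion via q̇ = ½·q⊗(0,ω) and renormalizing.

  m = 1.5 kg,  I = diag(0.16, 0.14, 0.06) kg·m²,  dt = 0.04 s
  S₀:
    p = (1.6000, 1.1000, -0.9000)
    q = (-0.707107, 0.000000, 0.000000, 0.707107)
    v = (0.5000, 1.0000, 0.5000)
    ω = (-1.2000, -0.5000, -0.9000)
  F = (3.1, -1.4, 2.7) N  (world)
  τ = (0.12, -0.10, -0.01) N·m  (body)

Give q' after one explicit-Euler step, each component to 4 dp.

2q̇ = q⊗(0,ω) = (0.6363963, 1.2020819, -0.4949749, 0.6363963)
updated quaternion q' = (-0.6940, 0.0240, -0.0099, 0.7195)

q' = (-0.6940, 0.0240, -0.0099, 0.7195)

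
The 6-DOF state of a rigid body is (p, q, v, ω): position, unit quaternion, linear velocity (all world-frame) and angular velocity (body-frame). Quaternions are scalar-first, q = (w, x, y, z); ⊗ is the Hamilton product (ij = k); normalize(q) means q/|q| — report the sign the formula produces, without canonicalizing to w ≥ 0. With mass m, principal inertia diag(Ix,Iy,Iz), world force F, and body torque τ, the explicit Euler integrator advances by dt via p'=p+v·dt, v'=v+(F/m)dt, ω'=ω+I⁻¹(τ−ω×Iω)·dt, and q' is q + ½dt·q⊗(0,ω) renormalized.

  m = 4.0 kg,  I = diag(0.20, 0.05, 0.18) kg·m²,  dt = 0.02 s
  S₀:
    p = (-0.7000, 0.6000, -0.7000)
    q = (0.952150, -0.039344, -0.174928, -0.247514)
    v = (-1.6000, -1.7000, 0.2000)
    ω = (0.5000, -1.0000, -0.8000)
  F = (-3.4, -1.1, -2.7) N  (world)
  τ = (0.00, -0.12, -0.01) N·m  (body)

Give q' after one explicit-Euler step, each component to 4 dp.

q' = (0.9485, -0.0357, -0.1860, -0.2538)

q⊗(0,ω) = (-0.3532672, 0.3685034, -1.1073822, -0.6349120)
q + ½dt·q⊗(0,ω), renormalized = (0.9485, -0.0357, -0.1860, -0.2538)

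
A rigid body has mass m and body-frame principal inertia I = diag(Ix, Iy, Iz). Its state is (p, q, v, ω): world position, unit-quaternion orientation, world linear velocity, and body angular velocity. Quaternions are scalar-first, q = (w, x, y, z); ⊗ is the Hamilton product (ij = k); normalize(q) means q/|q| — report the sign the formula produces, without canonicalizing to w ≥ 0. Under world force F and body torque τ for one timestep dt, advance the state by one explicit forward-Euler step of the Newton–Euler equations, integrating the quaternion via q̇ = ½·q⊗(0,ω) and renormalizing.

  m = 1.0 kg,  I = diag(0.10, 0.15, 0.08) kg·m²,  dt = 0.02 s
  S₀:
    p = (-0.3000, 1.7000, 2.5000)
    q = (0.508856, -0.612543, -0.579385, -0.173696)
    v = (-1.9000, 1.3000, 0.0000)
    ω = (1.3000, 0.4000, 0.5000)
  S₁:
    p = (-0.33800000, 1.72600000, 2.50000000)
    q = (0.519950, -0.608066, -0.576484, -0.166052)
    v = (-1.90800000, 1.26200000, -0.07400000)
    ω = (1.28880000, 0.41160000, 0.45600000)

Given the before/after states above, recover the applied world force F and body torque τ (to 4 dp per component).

F = (-0.4000, -1.9000, -3.7000)
τ = (-0.0700, 0.1000, -0.1500)

rate change Δω = (-0.01120000, 0.01160000, -0.04400000)
ω₀×(Iω₀) = (-0.0140, 0.0130, 0.0260)
I·α + gyro = (-0.0700, 0.1000, -0.1500)
v₁ − v₀ = (-0.00800000, -0.03800000, -0.07400000)
F = m·Δv/dt = (-0.4000, -1.9000, -3.7000)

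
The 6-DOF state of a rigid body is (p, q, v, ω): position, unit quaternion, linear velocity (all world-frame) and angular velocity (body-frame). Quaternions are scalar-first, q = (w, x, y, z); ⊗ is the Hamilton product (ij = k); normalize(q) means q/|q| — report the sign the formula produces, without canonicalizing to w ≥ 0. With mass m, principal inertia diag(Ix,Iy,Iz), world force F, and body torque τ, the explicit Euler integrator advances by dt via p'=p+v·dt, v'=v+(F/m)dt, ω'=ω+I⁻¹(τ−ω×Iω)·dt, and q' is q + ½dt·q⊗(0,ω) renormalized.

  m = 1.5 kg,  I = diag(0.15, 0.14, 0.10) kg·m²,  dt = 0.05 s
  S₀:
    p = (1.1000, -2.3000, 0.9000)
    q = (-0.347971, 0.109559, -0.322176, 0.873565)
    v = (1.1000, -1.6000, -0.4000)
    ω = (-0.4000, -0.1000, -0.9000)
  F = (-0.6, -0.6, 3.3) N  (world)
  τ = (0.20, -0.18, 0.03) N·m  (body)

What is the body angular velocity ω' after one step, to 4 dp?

gyro term ω×Iω = (-0.0036, 0.0180, -0.0004)
α = I⁻¹(τ − ω×Iω) = (1.3573, -1.4143, 0.3040)
new body rate ω' = (-0.3321, -0.1707, -0.8848)

ω' = (-0.3321, -0.1707, -0.8848)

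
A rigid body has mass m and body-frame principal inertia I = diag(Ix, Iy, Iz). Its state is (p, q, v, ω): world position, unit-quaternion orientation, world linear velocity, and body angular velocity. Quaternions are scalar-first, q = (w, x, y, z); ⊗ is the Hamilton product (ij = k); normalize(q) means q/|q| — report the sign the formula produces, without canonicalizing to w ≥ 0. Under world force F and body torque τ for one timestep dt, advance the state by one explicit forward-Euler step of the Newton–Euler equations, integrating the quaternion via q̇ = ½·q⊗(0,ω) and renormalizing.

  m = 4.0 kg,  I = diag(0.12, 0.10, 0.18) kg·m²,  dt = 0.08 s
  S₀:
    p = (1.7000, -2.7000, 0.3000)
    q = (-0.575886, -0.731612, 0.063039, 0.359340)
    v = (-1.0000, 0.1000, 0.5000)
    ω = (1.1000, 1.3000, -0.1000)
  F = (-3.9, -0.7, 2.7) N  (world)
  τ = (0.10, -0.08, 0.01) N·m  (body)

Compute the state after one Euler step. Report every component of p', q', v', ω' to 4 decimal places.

p' = (1.6200, -2.6920, 0.3400)
q' = (-0.5443, -0.7741, 0.0459, 0.3201)
v' = (-1.0780, 0.0860, 0.5540)
ω' = (1.1736, 1.2307, -0.0828)

a = (-0.9750, -0.1750, 0.6750)
p' = p + v·dt = (1.6200, -2.6920, 0.3400)
v + (F/m)dt = (-1.0780, 0.0860, 0.5540)
precession coupling ω×(Iω) = (-0.0104, 0.0066, -0.0286)
angular accel α = (0.9200, -0.8660, 0.2144)
ω' = ω + α·dt = (1.1736, 1.2307, -0.0828)
Hamilton product q⊗(0,ω) = (0.7587565, -1.1069205, -0.4265390, -0.9628499)
q' = normalize(q + ½dt·q⊗(0,ω)) = (-0.5443, -0.7741, 0.0459, 0.3201)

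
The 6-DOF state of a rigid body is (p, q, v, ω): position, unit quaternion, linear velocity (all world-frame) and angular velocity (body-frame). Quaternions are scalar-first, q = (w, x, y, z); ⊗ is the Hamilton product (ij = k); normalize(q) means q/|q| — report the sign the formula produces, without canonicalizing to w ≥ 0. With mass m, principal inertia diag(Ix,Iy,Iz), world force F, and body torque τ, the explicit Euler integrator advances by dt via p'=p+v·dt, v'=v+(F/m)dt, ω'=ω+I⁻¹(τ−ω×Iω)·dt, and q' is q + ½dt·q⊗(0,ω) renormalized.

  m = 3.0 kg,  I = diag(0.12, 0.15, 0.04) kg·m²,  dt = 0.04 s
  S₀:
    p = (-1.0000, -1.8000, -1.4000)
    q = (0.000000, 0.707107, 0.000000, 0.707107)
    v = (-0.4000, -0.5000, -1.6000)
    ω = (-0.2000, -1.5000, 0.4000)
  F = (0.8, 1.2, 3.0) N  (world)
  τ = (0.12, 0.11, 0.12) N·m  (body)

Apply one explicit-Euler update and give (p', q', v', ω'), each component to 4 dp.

p' = (-1.0160, -1.8200, -1.4640)
q' = (-0.0028, 0.7280, -0.0085, 0.6856)
v' = (-0.3893, -0.4840, -1.5600)
ω' = (-0.1820, -1.4690, 0.5110)

a = (0.2667, 0.4000, 1.0000)
p' = p + v·dt = (-1.0160, -1.8200, -1.4640)
v' = v + a·dt = (-0.3893, -0.4840, -1.5600)
angular accel α = (0.4500, 0.7760, 2.7750)
new body rate ω' = (-0.1820, -1.4690, 0.5110)
q⊗(0,ω) = (-0.1414214, 1.0606605, -0.4242642, -1.0606605)
q' = normalize(q + ½dt·q⊗(0,ω)) = (-0.0028, 0.7280, -0.0085, 0.6856)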